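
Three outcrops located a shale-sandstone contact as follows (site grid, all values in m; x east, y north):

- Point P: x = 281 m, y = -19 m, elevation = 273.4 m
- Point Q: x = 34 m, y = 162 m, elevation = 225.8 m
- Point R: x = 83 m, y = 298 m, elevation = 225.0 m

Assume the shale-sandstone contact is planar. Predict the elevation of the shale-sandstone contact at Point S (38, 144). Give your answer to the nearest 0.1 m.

227.5 m

Let the plane be z = a·x + b·y + c.
Point Q−Point P: −247a + 181b = −47.6;  Point R−Point P: −198a + 317b = −48.4.
Solving gives a = 0.14905, b = −0.05958.
Then c = 273.4 − a·281 − b·-19 = 230.38.
At (38, 144): z = 5.7 − 8.6 + 230.38 = 227.5 m.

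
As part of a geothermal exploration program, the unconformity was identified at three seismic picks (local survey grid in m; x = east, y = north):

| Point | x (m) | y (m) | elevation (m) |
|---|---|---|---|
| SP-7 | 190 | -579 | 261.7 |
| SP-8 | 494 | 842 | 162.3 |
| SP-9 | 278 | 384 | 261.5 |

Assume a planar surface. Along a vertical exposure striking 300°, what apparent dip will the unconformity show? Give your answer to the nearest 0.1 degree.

Two edge vectors: SP-7→SP-8 = (304, 1421, -99.4), SP-7→SP-9 = (88, 963, -0.2).
Normal n = (SP-7→SP-8) × (SP-7→SP-9) = (95438, -8686.4, 167704).
So ∂z/∂x = −n_x/n_z = −0.56909 and ∂z/∂y = −n_y/n_z = 0.05180.
Unit vector along 300° is (sin 300°, cos 300°) = (-0.8660, 0.5000).
Slope in that direction = a·(-0.8660) + b·(0.5000) = 0.51874.
Apparent dip = arctan|0.51874| = 27.4° (true dip is 29.7°, so apparent ≤ true as expected).

27.4°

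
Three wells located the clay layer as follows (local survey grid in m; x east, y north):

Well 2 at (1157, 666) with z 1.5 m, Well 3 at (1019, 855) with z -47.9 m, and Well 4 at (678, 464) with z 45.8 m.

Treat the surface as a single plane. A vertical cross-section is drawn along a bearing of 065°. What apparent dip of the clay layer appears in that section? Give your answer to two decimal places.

Two edge vectors: Well 2→Well 3 = (-138, 189, -49.4), Well 2→Well 4 = (-479, -202, 44.3).
Normal n = (Well 2→Well 3) × (Well 2→Well 4) = (-1606.1, 29776, 118407).
So ∂z/∂x = −n_x/n_z = 0.01356 and ∂z/∂y = −n_y/n_z = −0.25147.
Unit vector along 065° is (sin 65°, cos 65°) = (0.9063, 0.4226).
Slope in that direction = a·(0.9063) + b·(0.4226) = −0.09398.
Apparent dip = arctan|0.09398| = 5.37° (true dip is 14.1°, so apparent ≤ true as expected).

5.37°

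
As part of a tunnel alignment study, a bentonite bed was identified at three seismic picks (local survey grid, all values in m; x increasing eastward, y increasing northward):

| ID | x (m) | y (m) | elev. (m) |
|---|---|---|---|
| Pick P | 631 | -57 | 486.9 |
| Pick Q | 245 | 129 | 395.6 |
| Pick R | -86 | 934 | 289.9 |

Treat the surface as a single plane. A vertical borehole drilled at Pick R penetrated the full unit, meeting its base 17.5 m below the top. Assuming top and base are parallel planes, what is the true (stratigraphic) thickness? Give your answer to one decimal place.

Two edge vectors: Pick P→Pick Q = (-386, 186, -91.3), Pick P→Pick R = (-717, 991, -197).
Normal n = (Pick P→Pick Q) × (Pick P→Pick R) = (53836.3, -10579.9, -249164).
So ∂z/∂x = −n_x/n_z = 0.21607 and ∂z/∂y = −n_y/n_z = −0.04246.
|∇z| = √(a²+b²) = 0.22020, so dip δ = arctan(0.22020) = 12.42°.
True thickness = vertical thickness × cos δ = 17.5 × cos 12.42° = 17.1 m.

17.1 m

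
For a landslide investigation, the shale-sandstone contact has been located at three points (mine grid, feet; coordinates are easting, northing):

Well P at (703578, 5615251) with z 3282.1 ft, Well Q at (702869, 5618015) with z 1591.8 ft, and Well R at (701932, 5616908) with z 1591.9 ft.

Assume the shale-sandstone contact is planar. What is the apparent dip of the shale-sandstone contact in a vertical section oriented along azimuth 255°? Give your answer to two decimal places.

22.49°

Two edge vectors: Well P→Well Q = (-709, 2764, -1690.3), Well P→Well R = (-1646, 1657, -1690.2).
Normal n = (Well P→Well Q) × (Well P→Well R) = (-1870885.7, 1583882, 3374731).
So ∂z/∂easting = −n_x/n_z = 0.55438 and ∂z/∂northing = −n_y/n_z = −0.46934.
Unit vector along 255° is (sin 255°, cos 255°) = (-0.9659, -0.2588).
Slope in that direction = a·(-0.9659) + b·(-0.2588) = −0.41402.
Apparent dip = arctan|0.41402| = 22.49° (true dip is 36.0°, so apparent ≤ true as expected).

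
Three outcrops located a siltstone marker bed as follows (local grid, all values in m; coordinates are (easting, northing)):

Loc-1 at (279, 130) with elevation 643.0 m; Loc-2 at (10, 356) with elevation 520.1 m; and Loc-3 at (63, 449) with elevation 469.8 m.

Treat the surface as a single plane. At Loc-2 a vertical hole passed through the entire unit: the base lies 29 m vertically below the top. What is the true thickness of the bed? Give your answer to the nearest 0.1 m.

25.5 m

Let the plane be z = a·E + b·N + c.
Loc-2−Loc-1: −269a + 226b = −122.9;  Loc-3−Loc-1: −216a + 319b = −173.2.
Solving gives a = 0.00167, b = −0.54181.
|∇z| = √(a²+b²) = 0.54182, so dip δ = arctan(0.54182) = 28.45°.
True thickness = vertical thickness × cos δ = 29 × cos 28.45° = 25.5 m.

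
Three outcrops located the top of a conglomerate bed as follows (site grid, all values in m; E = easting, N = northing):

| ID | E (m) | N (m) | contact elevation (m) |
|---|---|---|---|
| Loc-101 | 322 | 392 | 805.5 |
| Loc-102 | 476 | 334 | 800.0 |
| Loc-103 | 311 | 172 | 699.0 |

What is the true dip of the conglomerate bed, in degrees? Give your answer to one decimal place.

26.5°

Let the plane be z = a·E + b·N + c.
Loc-102−Loc-101: 154a − 58b = −5.5;  Loc-103−Loc-101: −11a − 220b = −106.5.
Solving gives a = 0.14390, b = 0.47690.
Gradient magnitude |∇z| = √(a² + b²) = √(0.02071 + 0.22743) = 0.49813.
True dip = arctan(0.49813) = 26.5°, dipping toward SSW (azimuth ≈ 197°).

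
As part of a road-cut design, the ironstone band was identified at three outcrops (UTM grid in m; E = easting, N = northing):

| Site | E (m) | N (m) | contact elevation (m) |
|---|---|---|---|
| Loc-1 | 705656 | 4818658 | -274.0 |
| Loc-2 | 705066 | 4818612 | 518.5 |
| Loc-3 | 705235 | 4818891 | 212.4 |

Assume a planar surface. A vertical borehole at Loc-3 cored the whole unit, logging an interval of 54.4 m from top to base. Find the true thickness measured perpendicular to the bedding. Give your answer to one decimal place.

Let the plane be z = a·E + b·N + c.
Loc-2−Loc-1: −590a − 46b = 792.5;  Loc-3−Loc-1: −421a + 233b = 486.4.
Solving gives a = −1.32002, b = −0.29755.
|∇z| = √(a²+b²) = 1.35314, so dip δ = arctan(1.35314) = 53.53°.
True thickness = vertical thickness × cos δ = 54.4 × cos 53.53° = 32.3 m.

32.3 m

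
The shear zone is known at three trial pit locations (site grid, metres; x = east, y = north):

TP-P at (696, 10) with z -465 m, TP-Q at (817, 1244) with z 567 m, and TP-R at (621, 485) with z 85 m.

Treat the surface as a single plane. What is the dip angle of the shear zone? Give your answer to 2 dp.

57.69°

Two edge vectors: TP-P→TP-Q = (121, 1234, 1032), TP-P→TP-R = (-75, 475, 550).
Normal n = (TP-P→TP-Q) × (TP-P→TP-R) = (188500, -143950, 150025).
So ∂z/∂x = −n_x/n_z = −1.25646 and ∂z/∂y = −n_y/n_z = 0.95951.
Gradient magnitude |∇z| = √(a² + b²) = √(1.57868 + 0.92065) = 1.58093.
True dip = arctan(1.58093) = 57.69°, dipping toward SE (azimuth ≈ 127°).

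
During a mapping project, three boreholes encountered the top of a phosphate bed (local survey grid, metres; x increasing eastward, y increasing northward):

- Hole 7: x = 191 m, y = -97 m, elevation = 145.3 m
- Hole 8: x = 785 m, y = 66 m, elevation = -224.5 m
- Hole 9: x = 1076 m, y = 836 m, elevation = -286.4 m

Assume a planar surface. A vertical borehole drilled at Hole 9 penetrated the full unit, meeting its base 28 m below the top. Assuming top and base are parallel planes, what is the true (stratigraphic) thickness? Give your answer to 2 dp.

23.03 m

Two edge vectors: Hole 7→Hole 8 = (594, 163, -369.8), Hole 7→Hole 9 = (885, 933, -431.7).
Normal n = (Hole 7→Hole 8) × (Hole 7→Hole 9) = (274656.3, -70843.2, 409947).
So ∂z/∂x = −n_x/n_z = −0.66998 and ∂z/∂y = −n_y/n_z = 0.17281.
|∇z| = √(a²+b²) = 0.69191, so dip δ = arctan(0.69191) = 34.68°.
True thickness = vertical thickness × cos δ = 28 × cos 34.68° = 23.03 m.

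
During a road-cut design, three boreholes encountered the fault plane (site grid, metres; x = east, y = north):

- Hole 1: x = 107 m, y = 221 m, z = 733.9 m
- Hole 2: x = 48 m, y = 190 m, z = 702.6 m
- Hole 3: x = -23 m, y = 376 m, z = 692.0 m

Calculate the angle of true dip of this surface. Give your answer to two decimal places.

25.75°

Two edge vectors: Hole 1→Hole 2 = (-59, -31, -31.3), Hole 1→Hole 3 = (-130, 155, -41.9).
Normal n = (Hole 1→Hole 2) × (Hole 1→Hole 3) = (6150.4, 1596.9, -13175).
So ∂z/∂x = −n_x/n_z = 0.46682 and ∂z/∂y = −n_y/n_z = 0.12121.
Gradient magnitude |∇z| = √(a² + b²) = √(0.21792 + 0.01469) = 0.48230.
True dip = arctan(0.48230) = 25.75°, dipping toward WSW (azimuth ≈ 255°).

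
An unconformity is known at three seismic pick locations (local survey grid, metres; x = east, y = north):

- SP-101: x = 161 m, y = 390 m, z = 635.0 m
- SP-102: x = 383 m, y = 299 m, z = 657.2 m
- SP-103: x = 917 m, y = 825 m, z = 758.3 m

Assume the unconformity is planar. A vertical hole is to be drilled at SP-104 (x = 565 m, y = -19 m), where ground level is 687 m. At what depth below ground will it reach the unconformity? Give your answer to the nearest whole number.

Let the plane be z = a·x + b·y + c.
SP-102−SP-101: 222a − 91b = 22.2;  SP-103−SP-101: 756a + 435b = 123.3.
Solving gives a = 0.12625, b = 0.06404.
Then c = 635 − a·161 − b·390 = 589.70.
At (565, -19): z_contact = 71.3 − 1.2 + 589.70 = 659.8 m.
Depth below ground = 687 − 659.8 = 27 m.

27 m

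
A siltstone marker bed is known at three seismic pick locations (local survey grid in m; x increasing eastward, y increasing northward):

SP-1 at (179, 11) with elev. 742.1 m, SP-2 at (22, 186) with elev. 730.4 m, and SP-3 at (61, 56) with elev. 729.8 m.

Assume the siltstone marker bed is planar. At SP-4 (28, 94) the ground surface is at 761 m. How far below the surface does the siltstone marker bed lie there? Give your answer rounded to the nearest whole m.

34 m

Let the plane be z = a·x + b·y + c.
SP-2−SP-1: −157a + 175b = −11.7;  SP-3−SP-1: −118a + 45b = −12.3.
Solving gives a = 0.11969, b = 0.04052.
Then c = 742.1 − a·179 − b·11 = 720.23.
At (28, 94): z_contact = 3.4 + 3.8 + 720.23 = 727.4 m.
Depth below ground = 761 − 727.4 = 34 m.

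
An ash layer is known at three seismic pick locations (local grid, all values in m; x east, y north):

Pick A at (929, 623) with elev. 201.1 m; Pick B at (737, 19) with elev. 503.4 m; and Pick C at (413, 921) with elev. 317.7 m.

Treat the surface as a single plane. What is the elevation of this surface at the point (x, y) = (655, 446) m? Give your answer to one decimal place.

Let the plane be z = a·x + b·y + c.
Pick B−Pick A: −192a − 604b = 302.3;  Pick C−Pick A: −516a + 298b = 116.6.
Solving gives a = −0.43513, b = −0.36218.
Then c = 201.1 − a·929 − b·623 = 830.97.
At (655, 446): z = −285.0 − 161.5 + 830.97 = 384.4 m.

384.4 m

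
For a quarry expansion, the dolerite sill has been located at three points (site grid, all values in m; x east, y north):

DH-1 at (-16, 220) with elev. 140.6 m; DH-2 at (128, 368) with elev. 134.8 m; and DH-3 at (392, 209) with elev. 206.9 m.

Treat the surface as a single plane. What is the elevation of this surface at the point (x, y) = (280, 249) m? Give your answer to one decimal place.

Let the plane be z = a·x + b·y + c.
DH-2−DH-1: 144a + 148b = −5.8;  DH-3−DH-1: 408a − 11b = 66.3.
Solving gives a = 0.15732, b = −0.19225.
Then c = 140.6 − a·-16 − b·220 = 185.41.
At (280, 249): z = 44.0 − 47.9 + 185.41 = 181.6 m.

181.6 m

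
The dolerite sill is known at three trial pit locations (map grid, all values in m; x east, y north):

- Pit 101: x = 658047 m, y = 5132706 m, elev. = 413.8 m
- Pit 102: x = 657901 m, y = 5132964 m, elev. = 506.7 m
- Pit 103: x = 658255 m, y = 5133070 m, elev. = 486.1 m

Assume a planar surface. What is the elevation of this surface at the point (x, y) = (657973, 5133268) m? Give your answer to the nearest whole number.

582 m

Let the plane be z = a·x + b·y + c.
Pit 102−Pit 101: −146a + 258b = 92.9;  Pit 103−Pit 101: 208a + 364b = 72.3.
Solving gives a = −0.14195753, b = 0.27974496.
Then c = 413.8 − a·658047 − b·5132706 = −1342020.12.
At (657973, 5133268): z = −93404.2 + 1436005.9 − 1342020.12 = 581.5 m.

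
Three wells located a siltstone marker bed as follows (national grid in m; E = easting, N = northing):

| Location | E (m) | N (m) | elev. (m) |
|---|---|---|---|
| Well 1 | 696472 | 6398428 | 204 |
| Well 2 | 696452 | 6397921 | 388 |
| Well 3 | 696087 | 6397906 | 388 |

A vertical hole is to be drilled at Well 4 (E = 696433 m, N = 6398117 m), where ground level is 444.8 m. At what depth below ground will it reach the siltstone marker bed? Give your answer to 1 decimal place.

128.3 m

Two edge vectors: Well 1→Well 2 = (-20, -507, 184), Well 1→Well 3 = (-385, -522, 184).
Normal n = (Well 1→Well 2) × (Well 1→Well 3) = (2760, -67160, -184755).
So ∂z/∂E = −n_x/n_z = 0.014938703 and ∂z/∂N = −n_y/n_z = −0.363508430.
Intercept c from Well 1: 204 − 10404.39 + 2325882.52 = 2315682.13.
At (696433, 6398117): z_contact = 10403.81 − 2325769.47 + 2315682.13 = 316.47 m.
Depth below ground = 444.8 − 316.47 = 128.3 m.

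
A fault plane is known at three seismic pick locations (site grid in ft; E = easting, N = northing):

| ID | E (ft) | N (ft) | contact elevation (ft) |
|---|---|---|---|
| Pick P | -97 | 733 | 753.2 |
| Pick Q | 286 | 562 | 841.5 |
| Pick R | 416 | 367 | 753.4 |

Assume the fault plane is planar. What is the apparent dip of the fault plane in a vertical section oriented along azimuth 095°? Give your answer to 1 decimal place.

Let the plane be z = a·E + b·N + c.
Pick Q−Pick P: 383a − 171b = 88.3;  Pick R−Pick P: 513a − 366b = 0.2.
Solving gives a = 0.61545, b = 0.86210.
Unit vector along 095° is (sin 95°, cos 95°) = (0.9962, -0.0872).
Slope in that direction = a·(0.9962) + b·(-0.0872) = 0.53797.
Apparent dip = arctan|0.53797| = 28.3° (true dip is 46.6°, so apparent ≤ true as expected).

28.3°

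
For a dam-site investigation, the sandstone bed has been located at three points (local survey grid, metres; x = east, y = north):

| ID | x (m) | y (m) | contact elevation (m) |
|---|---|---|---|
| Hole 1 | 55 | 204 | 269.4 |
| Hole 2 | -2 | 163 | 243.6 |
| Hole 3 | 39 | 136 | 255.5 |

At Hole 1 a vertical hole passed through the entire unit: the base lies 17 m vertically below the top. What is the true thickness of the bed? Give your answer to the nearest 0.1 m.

15.9 m

Let the plane be z = a·x + b·y + c.
Hole 2−Hole 1: −57a − 41b = −25.8;  Hole 3−Hole 1: −16a − 68b = −13.9.
Solving gives a = 0.36786, b = 0.11786.
|∇z| = √(a²+b²) = 0.38628, so dip δ = arctan(0.38628) = 21.12°.
True thickness = vertical thickness × cos δ = 17 × cos 21.12° = 15.9 m.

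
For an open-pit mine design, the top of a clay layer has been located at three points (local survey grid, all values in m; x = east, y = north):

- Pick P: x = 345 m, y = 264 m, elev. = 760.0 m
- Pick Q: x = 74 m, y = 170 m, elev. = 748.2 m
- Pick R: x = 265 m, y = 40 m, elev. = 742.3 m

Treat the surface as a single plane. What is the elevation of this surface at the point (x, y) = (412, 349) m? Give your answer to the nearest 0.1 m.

Two edge vectors: Pick P→Pick Q = (-271, -94, -11.8), Pick P→Pick R = (-80, -224, -17.7).
Normal n = (Pick P→Pick Q) × (Pick P→Pick R) = (-979.4, -3852.7, 53184).
So ∂z/∂x = −n_x/n_z = 0.01842 and ∂z/∂y = −n_y/n_z = 0.07244.
Intercept c from Pick P: 760 − 6.35 − 19.12 = 734.52.
At (412, 349): z = 7.6 + 25.3 + 734.52 = 767.4 m.

767.4 m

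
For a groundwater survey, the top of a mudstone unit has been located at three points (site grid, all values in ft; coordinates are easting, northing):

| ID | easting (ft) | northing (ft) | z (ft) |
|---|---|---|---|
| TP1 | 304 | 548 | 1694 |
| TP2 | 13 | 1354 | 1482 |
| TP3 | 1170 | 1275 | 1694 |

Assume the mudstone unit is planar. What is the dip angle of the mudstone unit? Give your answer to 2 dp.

Two edge vectors: TP1→TP2 = (-291, 806, -212), TP1→TP3 = (866, 727, 0).
Normal n = (TP1→TP2) × (TP1→TP3) = (154124, -183592, -909553).
So ∂z/∂easting = −n_x/n_z = 0.16945 and ∂z/∂northing = −n_y/n_z = −0.20185.
Gradient magnitude |∇z| = √(a² + b²) = √(0.02871 + 0.04074) = 0.26355.
True dip = arctan(0.26355) = 14.76°, dipping toward NW (azimuth ≈ 320°).

14.76°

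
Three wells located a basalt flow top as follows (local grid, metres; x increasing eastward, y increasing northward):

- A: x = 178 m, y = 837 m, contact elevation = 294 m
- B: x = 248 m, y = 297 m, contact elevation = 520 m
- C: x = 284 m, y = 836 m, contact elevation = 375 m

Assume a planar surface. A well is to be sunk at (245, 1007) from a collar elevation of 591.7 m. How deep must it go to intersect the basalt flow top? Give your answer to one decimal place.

301.1 m

Let the plane be z = a·x + b·y + c.
B−A: 70a − 540b = 226;  C−A: 106a − 1b = 81.
Solving gives a = 0.761133, b = −0.319853.
Then c = 294 − a·178 − b·837 = 426.24.
At (245, 1007): z_contact = 186.48 − 322.09 + 426.24 = 290.62 m.
Depth below ground = 591.7 − 290.62 = 301.1 m.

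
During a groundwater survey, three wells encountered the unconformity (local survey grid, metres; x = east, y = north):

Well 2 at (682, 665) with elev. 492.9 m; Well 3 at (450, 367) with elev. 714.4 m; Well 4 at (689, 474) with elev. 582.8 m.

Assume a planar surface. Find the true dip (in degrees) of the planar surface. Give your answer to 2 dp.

Let the plane be z = a·x + b·y + c.
Well 3−Well 2: −232a − 298b = 221.5;  Well 4−Well 2: 7a − 191b = 89.9.
Solving gives a = −0.33442, b = −0.48294.
Gradient magnitude |∇z| = √(a² + b²) = √(0.11184 + 0.23323) = 0.58742.
True dip = arctan(0.58742) = 30.43°, dipping toward NE (azimuth ≈ 035°).

30.43°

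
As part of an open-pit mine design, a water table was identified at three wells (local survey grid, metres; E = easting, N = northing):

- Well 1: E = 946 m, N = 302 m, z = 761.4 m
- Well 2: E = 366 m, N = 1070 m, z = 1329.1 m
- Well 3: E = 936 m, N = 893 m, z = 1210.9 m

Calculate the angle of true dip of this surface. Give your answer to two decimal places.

37.29°

Let the plane be z = a·E + b·N + c.
Well 2−Well 1: −580a + 768b = 567.7;  Well 3−Well 1: −10a + 591b = 449.5.
Solving gives a = 0.02896, b = 0.76107.
Gradient magnitude |∇z| = √(a² + b²) = √(0.00084 + 0.57922) = 0.76162.
True dip = arctan(0.76162) = 37.29°, dipping toward S (azimuth ≈ 182°).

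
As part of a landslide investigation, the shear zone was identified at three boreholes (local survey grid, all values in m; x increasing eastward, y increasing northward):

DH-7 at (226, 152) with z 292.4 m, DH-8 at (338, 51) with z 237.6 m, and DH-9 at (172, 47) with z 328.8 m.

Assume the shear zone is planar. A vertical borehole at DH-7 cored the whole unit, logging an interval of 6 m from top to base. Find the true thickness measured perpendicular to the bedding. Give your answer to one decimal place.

5.3 m

Let the plane be z = a·x + b·y + c.
DH-8−DH-7: 112a − 101b = −54.8;  DH-9−DH-7: −54a − 105b = 36.4.
Solving gives a = −0.54783, b = −0.06492.
|∇z| = √(a²+b²) = 0.55167, so dip δ = arctan(0.55167) = 28.88°.
True thickness = vertical thickness × cos δ = 6 × cos 28.88° = 5.3 m.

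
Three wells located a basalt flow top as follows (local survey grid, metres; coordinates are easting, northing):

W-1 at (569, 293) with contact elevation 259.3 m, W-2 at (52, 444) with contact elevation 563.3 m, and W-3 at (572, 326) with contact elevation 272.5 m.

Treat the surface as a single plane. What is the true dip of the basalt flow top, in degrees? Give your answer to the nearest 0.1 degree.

Let the plane be z = a·easting + b·northing + c.
W-2−W-1: −517a + 151b = 304;  W-3−W-1: 3a + 33b = 13.2.
Solving gives a = −0.45899, b = 0.44173.
Gradient magnitude |∇z| = √(a² + b²) = √(0.21067 + 0.19512) = 0.63702.
True dip = arctan(0.63702) = 32.5°, dipping toward SE (azimuth ≈ 134°).

32.5°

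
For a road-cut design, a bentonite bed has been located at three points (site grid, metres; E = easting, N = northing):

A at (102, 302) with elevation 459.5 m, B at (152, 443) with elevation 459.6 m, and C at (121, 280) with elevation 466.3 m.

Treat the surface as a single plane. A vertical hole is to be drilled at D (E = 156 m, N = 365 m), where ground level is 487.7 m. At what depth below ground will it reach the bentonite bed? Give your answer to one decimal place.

20.1 m

Let the plane be z = a·E + b·N + c.
B−A: 50a + 141b = 0.1;  C−A: 19a − 22b = 6.8.
Solving gives a = 0.25430, b = −0.08947.
Then c = 459.5 − a·102 − b·302 = 460.58.
At (156, 365): z_contact = 39.67 − 32.66 + 460.58 = 467.60 m.
Depth below ground = 487.7 − 467.60 = 20.1 m.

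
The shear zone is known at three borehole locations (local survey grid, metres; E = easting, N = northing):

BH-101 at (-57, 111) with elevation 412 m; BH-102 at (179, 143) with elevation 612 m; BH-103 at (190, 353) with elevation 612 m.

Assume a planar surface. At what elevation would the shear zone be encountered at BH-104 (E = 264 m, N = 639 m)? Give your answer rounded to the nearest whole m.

Let the plane be z = a·E + b·N + c.
BH-102−BH-101: 236a + 32b = 200;  BH-103−BH-101: 247a + 242b = 200.
Solving gives a = 0.85352, b = −0.04471.
Then c = 412 − a·-57 − b·111 = 465.61.
At (264, 639): z = 225.3 − 28.6 + 465.61 = 662.4 m.

662 m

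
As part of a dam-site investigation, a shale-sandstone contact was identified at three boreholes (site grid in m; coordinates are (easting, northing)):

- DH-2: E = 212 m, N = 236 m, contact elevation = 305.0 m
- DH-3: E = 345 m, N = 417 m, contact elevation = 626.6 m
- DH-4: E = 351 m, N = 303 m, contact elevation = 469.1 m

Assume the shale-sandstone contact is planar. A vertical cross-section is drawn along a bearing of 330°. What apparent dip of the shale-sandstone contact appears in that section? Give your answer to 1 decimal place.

44.1°

Two edge vectors: DH-2→DH-3 = (133, 181, 321.6), DH-2→DH-4 = (139, 67, 164.1).
Normal n = (DH-2→DH-3) × (DH-2→DH-4) = (8154.9, 22877.1, -16248).
So ∂z/∂E = −n_x/n_z = 0.50190 and ∂z/∂N = −n_y/n_z = 1.40799.
Unit vector along 330° is (sin 330°, cos 330°) = (-0.5000, 0.8660).
Slope in that direction = a·(-0.5000) + b·(0.8660) = 0.96841.
Apparent dip = arctan|0.96841| = 44.1° (true dip is 56.2°, so apparent ≤ true as expected).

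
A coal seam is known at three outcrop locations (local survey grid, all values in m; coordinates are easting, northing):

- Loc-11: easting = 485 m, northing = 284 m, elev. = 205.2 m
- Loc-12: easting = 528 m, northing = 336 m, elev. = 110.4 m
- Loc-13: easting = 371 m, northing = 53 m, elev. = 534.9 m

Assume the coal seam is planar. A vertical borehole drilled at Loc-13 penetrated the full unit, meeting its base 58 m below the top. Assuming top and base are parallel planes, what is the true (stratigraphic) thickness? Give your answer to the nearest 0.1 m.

Two edge vectors: Loc-11→Loc-12 = (43, 52, -94.8), Loc-11→Loc-13 = (-114, -231, 329.7).
Normal n = (Loc-11→Loc-12) × (Loc-11→Loc-13) = (-4754.4, -3369.9, -4005).
So ∂z/∂easting = −n_x/n_z = −1.18712 and ∂z/∂northing = −n_y/n_z = −0.84142.
|∇z| = √(a²+b²) = 1.45507, so dip δ = arctan(1.45507) = 55.50°.
True thickness = vertical thickness × cos δ = 58 × cos 55.50° = 32.9 m.

32.9 m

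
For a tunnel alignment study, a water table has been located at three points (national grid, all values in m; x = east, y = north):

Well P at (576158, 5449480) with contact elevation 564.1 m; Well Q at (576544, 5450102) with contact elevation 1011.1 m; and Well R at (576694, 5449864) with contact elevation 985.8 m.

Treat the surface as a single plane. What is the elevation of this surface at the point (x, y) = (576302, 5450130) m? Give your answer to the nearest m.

Let the plane be z = a·x + b·y + c.
Well Q−Well P: 386a + 622b = 447;  Well R−Well P: 536a + 384b = 421.7.
Solving gives a = 0.48955219, b = 0.41484382.
Then c = 564.1 − a·576158 − b·5449480 = −2542178.40.
At (576302, 5450130): z = 282129.9 + 2260952.7 − 2542178.40 = 904.2 m.

904 m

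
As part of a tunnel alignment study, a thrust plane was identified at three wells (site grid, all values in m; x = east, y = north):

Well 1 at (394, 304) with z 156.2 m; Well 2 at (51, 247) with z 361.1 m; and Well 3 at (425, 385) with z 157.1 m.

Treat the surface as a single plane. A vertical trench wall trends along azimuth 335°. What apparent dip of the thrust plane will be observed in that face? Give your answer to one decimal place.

26.7°

Let the plane be z = a·x + b·y + c.
Well 2−Well 1: −343a − 57b = 204.9;  Well 3−Well 1: 31a + 81b = 0.9.
Solving gives a = −0.63992, b = 0.25602.
Unit vector along 335° is (sin 335°, cos 335°) = (-0.4226, 0.9063).
Slope in that direction = a·(-0.4226) + b·(0.9063) = 0.50247.
Apparent dip = arctan|0.50247| = 26.7° (true dip is 34.6°, so apparent ≤ true as expected).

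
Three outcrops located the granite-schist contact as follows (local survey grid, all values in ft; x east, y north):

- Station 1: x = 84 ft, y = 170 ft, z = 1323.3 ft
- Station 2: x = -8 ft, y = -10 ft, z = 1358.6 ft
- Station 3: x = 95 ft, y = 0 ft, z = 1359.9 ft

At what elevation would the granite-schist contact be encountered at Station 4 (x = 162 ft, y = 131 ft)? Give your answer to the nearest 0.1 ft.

1334.2 ft

Let the plane be z = a·x + b·y + c.
Station 2−Station 1: −92a − 180b = 35.3;  Station 3−Station 1: 11a − 170b = 36.6.
Solving gives a = 0.03331, b = −0.21314.
Then c = 1323.3 − a·84 − b·170 = 1356.74.
At (162, 131): z = 5.4 − 27.9 + 1356.74 = 1334.2 ft.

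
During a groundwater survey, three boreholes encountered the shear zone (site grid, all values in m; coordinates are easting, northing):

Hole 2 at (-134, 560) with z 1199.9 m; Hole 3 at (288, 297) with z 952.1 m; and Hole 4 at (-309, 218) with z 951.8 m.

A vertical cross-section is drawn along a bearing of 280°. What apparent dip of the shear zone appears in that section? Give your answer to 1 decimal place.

Two edge vectors: Hole 2→Hole 3 = (422, -263, -247.8), Hole 2→Hole 4 = (-175, -342, -248.1).
Normal n = (Hole 2→Hole 3) × (Hole 2→Hole 4) = (-19497.3, 148063.2, -190349).
So ∂z/∂easting = −n_x/n_z = −0.10243 and ∂z/∂northing = −n_y/n_z = 0.77785.
Unit vector along 280° is (sin 280°, cos 280°) = (-0.9848, 0.1736).
Slope in that direction = a·(-0.9848) + b·(0.1736) = 0.23595.
Apparent dip = arctan|0.23595| = 13.3° (true dip is 38.1°, so apparent ≤ true as expected).

13.3°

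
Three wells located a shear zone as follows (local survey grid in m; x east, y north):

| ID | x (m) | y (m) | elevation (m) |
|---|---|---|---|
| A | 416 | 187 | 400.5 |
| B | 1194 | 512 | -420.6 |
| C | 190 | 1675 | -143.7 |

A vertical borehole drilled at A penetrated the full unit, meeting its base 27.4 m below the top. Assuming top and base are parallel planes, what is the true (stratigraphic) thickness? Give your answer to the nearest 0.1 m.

19.5 m

Two edge vectors: A→B = (778, 325, -821.1), A→C = (-226, 1488, -544.2).
Normal n = (A→B) × (A→C) = (1044931.8, 608956.2, 1231114).
So ∂z/∂x = −n_x/n_z = −0.84877 and ∂z/∂y = −n_y/n_z = −0.49464.
|∇z| = √(a²+b²) = 0.98238, so dip δ = arctan(0.98238) = 44.49°.
True thickness = vertical thickness × cos δ = 27.4 × cos 44.49° = 19.5 m.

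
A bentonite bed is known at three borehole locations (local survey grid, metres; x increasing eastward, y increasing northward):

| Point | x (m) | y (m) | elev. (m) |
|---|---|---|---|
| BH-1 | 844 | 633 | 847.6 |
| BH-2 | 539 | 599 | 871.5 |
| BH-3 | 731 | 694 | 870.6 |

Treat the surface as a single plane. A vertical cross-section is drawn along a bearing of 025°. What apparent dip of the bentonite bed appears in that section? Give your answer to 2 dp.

Let the plane be z = a·x + b·y + c.
BH-2−BH-1: −305a − 34b = 23.9;  BH-3−BH-1: −113a + 61b = 23.
Solving gives a = −0.09979, b = 0.19220.
Unit vector along 025° is (sin 25°, cos 25°) = (0.4226, 0.9063).
Slope in that direction = a·(0.4226) + b·(0.9063) = 0.13202.
Apparent dip = arctan|0.13202| = 7.52° (true dip is 12.2°, so apparent ≤ true as expected).

7.52°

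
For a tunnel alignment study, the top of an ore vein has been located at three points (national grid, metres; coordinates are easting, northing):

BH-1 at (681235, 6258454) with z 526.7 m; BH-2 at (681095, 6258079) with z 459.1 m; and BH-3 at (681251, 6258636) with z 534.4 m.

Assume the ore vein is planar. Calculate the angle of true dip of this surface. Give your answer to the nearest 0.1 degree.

25.8°

Let the plane be z = a·easting + b·northing + c.
BH-2−BH-1: −140a − 375b = −67.6;  BH-3−BH-1: 16a + 182b = 7.7.
Solving gives a = 0.48335, b = −0.00018.
Gradient magnitude |∇z| = √(a² + b²) = √(0.23363 + 0.00000) = 0.48335.
True dip = arctan(0.48335) = 25.8°, dipping toward W (azimuth ≈ 270°).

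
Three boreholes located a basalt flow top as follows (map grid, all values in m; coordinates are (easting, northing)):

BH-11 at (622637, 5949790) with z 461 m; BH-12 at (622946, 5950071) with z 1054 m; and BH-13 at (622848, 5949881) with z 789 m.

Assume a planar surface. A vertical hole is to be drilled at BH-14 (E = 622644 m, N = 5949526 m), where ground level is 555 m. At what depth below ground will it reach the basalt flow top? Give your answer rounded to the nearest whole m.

287 m

Two edge vectors: BH-11→BH-12 = (309, 281, 593), BH-11→BH-13 = (211, 91, 328).
Normal n = (BH-11→BH-12) × (BH-11→BH-13) = (38205, 23771, -31172).
So ∂z/∂E = −n_x/n_z = 1.22561915 and ∂z/∂N = −n_y/n_z = 0.76257539.
Intercept c from BH-11: 461 − 763115.83 − 4537163.42 = −5299818.25.
At (622644, 5949526): z_contact = 763124.4 + 4536962.1 − 5299818.25 = 268.3 m.
Depth below ground = 555 − 268.3 = 287 m.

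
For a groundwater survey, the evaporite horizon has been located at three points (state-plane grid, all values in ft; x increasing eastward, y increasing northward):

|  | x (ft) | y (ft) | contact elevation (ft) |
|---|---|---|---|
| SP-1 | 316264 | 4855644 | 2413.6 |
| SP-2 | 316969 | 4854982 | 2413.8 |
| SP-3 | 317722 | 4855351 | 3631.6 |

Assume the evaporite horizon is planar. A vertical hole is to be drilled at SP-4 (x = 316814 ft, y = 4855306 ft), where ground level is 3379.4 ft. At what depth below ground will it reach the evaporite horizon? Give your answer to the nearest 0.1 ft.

763.7 ft

Let the plane be z = a·x + b·y + c.
SP-2−SP-1: 705a − 662b = 0.2;  SP-3−SP-1: 1458a − 293b = 1218.
Solving gives a = 1.062779401, b = 1.131509785.
Then c = 2413.6 − a·316264 − b·4855644 = −5827913.96.
At (316814, 4855306): z_contact = 336703.39 + 5493826.25 − 5827913.96 = 2615.68 ft.
Depth below ground = 3379.4 − 2615.68 = 763.7 ft.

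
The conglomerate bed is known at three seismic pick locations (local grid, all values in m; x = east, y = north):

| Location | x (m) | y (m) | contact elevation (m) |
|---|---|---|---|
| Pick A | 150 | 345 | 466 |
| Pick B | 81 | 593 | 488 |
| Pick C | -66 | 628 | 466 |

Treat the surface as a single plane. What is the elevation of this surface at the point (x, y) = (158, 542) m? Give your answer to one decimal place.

495.0 m

Let the plane be z = a·x + b·y + c.
Pick B−Pick A: −69a + 248b = 22;  Pick C−Pick A: −216a + 283b = 0.
Solving gives a = 0.18290, b = 0.13960.
Then c = 466 − a·150 − b·345 = 390.40.
At (158, 542): z = 28.9 + 75.7 + 390.40 = 495.0 m.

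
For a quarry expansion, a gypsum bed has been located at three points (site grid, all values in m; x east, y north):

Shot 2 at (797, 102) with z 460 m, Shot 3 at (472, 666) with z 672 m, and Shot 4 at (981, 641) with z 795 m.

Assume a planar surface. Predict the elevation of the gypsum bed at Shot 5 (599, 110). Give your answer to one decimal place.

Two edge vectors: Shot 2→Shot 3 = (-325, 564, 212), Shot 2→Shot 4 = (184, 539, 335).
Normal n = (Shot 2→Shot 3) × (Shot 2→Shot 4) = (74672, 147883, -278951).
So ∂z/∂x = −n_x/n_z = 0.26769 and ∂z/∂y = −n_y/n_z = 0.53014.
Intercept c from Shot 2: 460 − 213.35 − 54.07 = 192.58.
At (599, 110): z = 160.3 + 58.3 + 192.58 = 411.2 m.

411.2 m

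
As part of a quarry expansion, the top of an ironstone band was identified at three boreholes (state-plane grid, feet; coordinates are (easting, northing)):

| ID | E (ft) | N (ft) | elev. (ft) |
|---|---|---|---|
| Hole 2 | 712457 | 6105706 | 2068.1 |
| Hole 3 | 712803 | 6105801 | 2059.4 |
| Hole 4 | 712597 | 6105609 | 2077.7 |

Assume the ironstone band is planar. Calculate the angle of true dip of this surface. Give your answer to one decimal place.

5.5°

Two edge vectors: Hole 2→Hole 3 = (346, 95, -8.7), Hole 2→Hole 4 = (140, -97, 9.6).
Normal n = (Hole 2→Hole 3) × (Hole 2→Hole 4) = (68.1, -4539.6, -46862).
So ∂z/∂E = −n_x/n_z = 0.00145 and ∂z/∂N = −n_y/n_z = −0.09687.
Gradient magnitude |∇z| = √(a² + b²) = √(0.00000 + 0.00938) = 0.09688.
True dip = arctan(0.09688) = 5.5°, dipping toward N (azimuth ≈ 359°).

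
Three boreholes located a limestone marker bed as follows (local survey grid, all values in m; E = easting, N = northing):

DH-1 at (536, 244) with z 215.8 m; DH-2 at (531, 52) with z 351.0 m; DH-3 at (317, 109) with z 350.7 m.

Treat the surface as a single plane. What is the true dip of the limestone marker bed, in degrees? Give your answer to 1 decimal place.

Two edge vectors: DH-1→DH-2 = (-5, -192, 135.2), DH-1→DH-3 = (-219, -135, 134.9).
Normal n = (DH-1→DH-2) × (DH-1→DH-3) = (-7648.8, -28934.3, -41373).
So ∂z/∂E = −n_x/n_z = −0.18487 and ∂z/∂N = −n_y/n_z = −0.69935.
Gradient magnitude |∇z| = √(a² + b²) = √(0.03418 + 0.48909) = 0.72338.
True dip = arctan(0.72338) = 35.9°, dipping toward NNE (azimuth ≈ 015°).

35.9°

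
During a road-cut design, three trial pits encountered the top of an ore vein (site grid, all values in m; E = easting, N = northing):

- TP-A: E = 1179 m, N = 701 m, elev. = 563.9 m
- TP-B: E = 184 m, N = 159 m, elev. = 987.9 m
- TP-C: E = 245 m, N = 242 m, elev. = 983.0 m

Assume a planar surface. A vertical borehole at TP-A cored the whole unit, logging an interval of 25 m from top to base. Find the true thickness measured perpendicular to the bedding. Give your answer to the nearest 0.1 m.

19.7 m

Two edge vectors: TP-A→TP-B = (-995, -542, 424), TP-A→TP-C = (-934, -459, 419.1).
Normal n = (TP-A→TP-B) × (TP-A→TP-C) = (-32536.2, 20988.5, -49523).
So ∂z/∂E = −n_x/n_z = −0.65699 and ∂z/∂N = −n_y/n_z = 0.42381.
|∇z| = √(a²+b²) = 0.78183, so dip δ = arctan(0.78183) = 38.02°.
True thickness = vertical thickness × cos δ = 25 × cos 38.02° = 19.7 m.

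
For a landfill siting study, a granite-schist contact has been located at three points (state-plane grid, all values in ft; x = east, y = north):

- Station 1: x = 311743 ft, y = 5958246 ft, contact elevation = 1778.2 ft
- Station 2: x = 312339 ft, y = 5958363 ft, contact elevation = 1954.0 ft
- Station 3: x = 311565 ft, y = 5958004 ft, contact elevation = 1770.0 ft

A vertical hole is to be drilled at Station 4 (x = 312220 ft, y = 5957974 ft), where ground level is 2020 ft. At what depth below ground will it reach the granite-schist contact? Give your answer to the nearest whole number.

23 ft

Let the plane be z = a·x + b·y + c.
Station 2−Station 1: 596a + 117b = 175.8;  Station 3−Station 1: −178a − 242b = −8.2.
Solving gives a = 0.33697065, b = −0.21397015.
Then c = 1778.2 − a·311743 − b·5958246 = 1171616.73.
At (312220, 5957974): z_contact = 105209.0 − 1274828.6 + 1171616.73 = 1997.1 ft.
Depth below ground = 2020 − 1997.1 = 23 ft.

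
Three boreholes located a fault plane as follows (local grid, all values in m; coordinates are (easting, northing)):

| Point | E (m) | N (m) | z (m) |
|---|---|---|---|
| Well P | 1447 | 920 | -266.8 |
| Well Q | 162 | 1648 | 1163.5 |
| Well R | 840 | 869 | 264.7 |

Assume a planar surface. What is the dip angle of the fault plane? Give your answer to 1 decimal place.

Let the plane be z = a·E + b·N + c.
Well Q−Well P: −1285a + 728b = 1430.3;  Well R−Well P: −607a − 51b = 531.5.
Solving gives a = −0.90629, b = 0.36500.
Gradient magnitude |∇z| = √(a² + b²) = √(0.82135 + 0.13323) = 0.97703.
True dip = arctan(0.97703) = 44.3°, dipping toward ESE (azimuth ≈ 112°).

44.3°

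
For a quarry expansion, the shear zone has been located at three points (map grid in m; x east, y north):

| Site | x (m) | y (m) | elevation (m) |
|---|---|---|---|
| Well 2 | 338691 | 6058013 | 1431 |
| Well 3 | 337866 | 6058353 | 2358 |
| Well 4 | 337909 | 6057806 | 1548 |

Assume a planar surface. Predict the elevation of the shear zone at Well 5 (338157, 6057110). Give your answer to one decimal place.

Let the plane be z = a·x + b·y + c.
Well 3−Well 2: −825a + 340b = 927;  Well 4−Well 2: −782a − 207b = 117.
Solving gives a = −0.530553870, b = 1.439097228.
Then c = 1431 − a·338691 − b·6058013 = −8536944.89.
At (338157, 6057110): z = −179410.5 + 8716770.2 − 8536944.89 = 414.8 m.

414.8 m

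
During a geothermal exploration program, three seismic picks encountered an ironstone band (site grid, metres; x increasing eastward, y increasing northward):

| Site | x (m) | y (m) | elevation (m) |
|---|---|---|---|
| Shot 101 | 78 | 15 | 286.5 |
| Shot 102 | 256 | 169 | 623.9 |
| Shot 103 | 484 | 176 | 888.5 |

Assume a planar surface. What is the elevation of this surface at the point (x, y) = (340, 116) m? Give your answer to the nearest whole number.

Let the plane be z = a·x + b·y + c.
Shot 102−Shot 101: 178a + 154b = 337.4;  Shot 103−Shot 101: 406a + 161b = 602.
Solving gives a = 1.13348, b = 0.88078.
Then c = 286.5 − a·78 − b·15 = 184.88.
At (340, 116): z = 385.4 + 102.2 + 184.88 = 672.4 m.

672 m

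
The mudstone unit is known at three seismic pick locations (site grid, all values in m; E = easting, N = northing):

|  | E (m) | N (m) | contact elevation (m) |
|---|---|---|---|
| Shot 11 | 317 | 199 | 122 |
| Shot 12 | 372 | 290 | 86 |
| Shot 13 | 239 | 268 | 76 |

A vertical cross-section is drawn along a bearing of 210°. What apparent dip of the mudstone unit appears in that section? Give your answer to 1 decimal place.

Two edge vectors: Shot 11→Shot 12 = (55, 91, -36), Shot 11→Shot 13 = (-78, 69, -46).
Normal n = (Shot 11→Shot 12) × (Shot 11→Shot 13) = (-1702, 5338, 10893).
So ∂z/∂E = −n_x/n_z = 0.15625 and ∂z/∂N = −n_y/n_z = −0.49004.
Unit vector along 210° is (sin 210°, cos 210°) = (-0.5000, -0.8660).
Slope in that direction = a·(-0.5000) + b·(-0.8660) = 0.34626.
Apparent dip = arctan|0.34626| = 19.1° (true dip is 27.2°, so apparent ≤ true as expected).

19.1°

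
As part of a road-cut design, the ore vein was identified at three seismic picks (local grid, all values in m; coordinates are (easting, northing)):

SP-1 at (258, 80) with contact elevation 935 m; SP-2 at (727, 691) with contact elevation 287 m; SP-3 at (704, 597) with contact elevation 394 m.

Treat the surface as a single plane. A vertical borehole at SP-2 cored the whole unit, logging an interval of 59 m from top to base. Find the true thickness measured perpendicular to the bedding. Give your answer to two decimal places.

38.07 m

Let the plane be z = a·E + b·N + c.
SP-2−SP-1: 469a + 611b = −648;  SP-3−SP-1: 446a + 517b = −541.
Solving gives a = 0.14867, b = −1.17467.
|∇z| = √(a²+b²) = 1.18405, so dip δ = arctan(1.18405) = 49.82°.
True thickness = vertical thickness × cos δ = 59 × cos 49.82° = 38.07 m.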